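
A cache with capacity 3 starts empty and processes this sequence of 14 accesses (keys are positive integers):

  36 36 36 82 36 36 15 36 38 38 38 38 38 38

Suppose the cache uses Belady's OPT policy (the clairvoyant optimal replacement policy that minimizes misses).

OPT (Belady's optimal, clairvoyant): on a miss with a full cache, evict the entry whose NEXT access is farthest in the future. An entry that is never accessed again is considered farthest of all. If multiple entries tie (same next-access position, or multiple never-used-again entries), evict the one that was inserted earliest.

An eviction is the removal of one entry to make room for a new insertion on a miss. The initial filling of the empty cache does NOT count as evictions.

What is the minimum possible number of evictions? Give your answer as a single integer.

OPT (Belady) simulation (capacity=3):
  1. access 36: MISS. Cache: [36]
  2. access 36: HIT. Next use of 36: step 3. Cache: [36]
  3. access 36: HIT. Next use of 36: step 5. Cache: [36]
  4. access 82: MISS. Cache: [36 82]
  5. access 36: HIT. Next use of 36: step 6. Cache: [36 82]
  6. access 36: HIT. Next use of 36: step 8. Cache: [36 82]
  7. access 15: MISS. Cache: [36 82 15]
  8. access 36: HIT. Next use of 36: never. Cache: [36 82 15]
  9. access 38: MISS, evict 36 (next use: never). Cache: [82 15 38]
  10. access 38: HIT. Next use of 38: step 11. Cache: [82 15 38]
  11. access 38: HIT. Next use of 38: step 12. Cache: [82 15 38]
  12. access 38: HIT. Next use of 38: step 13. Cache: [82 15 38]
  13. access 38: HIT. Next use of 38: step 14. Cache: [82 15 38]
  14. access 38: HIT. Next use of 38: never. Cache: [82 15 38]
Total: 10 hits, 4 misses, 1 evictions

Answer: 1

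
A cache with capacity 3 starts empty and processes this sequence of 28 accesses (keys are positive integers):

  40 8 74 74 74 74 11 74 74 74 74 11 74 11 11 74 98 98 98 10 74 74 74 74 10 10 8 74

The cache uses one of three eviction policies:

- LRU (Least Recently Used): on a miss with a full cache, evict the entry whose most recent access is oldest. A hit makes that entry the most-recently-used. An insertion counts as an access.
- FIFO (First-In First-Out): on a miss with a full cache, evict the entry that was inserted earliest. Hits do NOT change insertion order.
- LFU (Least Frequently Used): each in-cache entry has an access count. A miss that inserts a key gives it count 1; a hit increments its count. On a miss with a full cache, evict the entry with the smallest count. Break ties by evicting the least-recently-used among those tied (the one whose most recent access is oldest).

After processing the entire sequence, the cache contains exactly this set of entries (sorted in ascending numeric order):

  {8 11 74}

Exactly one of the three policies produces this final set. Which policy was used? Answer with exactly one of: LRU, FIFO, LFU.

Simulating under each policy and comparing final sets:
  LRU: final set = {8 10 74} -> differs
  FIFO: final set = {8 10 74} -> differs
  LFU: final set = {8 11 74} -> MATCHES target
Only LFU produces the target set.

Answer: LFU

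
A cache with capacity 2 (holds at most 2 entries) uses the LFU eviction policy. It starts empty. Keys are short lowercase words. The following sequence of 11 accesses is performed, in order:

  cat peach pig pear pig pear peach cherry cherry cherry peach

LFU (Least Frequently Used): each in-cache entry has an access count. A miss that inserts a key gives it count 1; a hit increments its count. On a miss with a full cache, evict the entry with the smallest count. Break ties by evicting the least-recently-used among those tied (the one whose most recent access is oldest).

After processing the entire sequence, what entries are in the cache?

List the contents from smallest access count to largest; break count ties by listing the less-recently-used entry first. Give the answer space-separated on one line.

LFU simulation (capacity=2):
  1. access cat: MISS. Cache: [cat(c=1)]
  2. access peach: MISS. Cache: [cat(c=1) peach(c=1)]
  3. access pig: MISS, evict cat(c=1). Cache: [peach(c=1) pig(c=1)]
  4. access pear: MISS, evict peach(c=1). Cache: [pig(c=1) pear(c=1)]
  5. access pig: HIT, count now 2. Cache: [pear(c=1) pig(c=2)]
  6. access pear: HIT, count now 2. Cache: [pig(c=2) pear(c=2)]
  7. access peach: MISS, evict pig(c=2). Cache: [peach(c=1) pear(c=2)]
  8. access cherry: MISS, evict peach(c=1). Cache: [cherry(c=1) pear(c=2)]
  9. access cherry: HIT, count now 2. Cache: [pear(c=2) cherry(c=2)]
  10. access cherry: HIT, count now 3. Cache: [pear(c=2) cherry(c=3)]
  11. access peach: MISS, evict pear(c=2). Cache: [peach(c=1) cherry(c=3)]
Total: 4 hits, 7 misses, 5 evictions

Answer: peach cherry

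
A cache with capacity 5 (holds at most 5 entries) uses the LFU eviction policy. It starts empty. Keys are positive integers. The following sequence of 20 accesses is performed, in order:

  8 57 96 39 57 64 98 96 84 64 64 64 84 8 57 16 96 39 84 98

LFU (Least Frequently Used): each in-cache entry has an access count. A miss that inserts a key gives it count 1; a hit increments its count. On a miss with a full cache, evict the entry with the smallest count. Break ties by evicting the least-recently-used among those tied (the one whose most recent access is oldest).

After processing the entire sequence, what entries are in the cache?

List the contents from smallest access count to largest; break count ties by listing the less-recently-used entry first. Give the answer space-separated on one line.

LFU simulation (capacity=5):
  1. access 8: MISS. Cache: [8(c=1)]
  2. access 57: MISS. Cache: [8(c=1) 57(c=1)]
  3. access 96: MISS. Cache: [8(c=1) 57(c=1) 96(c=1)]
  4. access 39: MISS. Cache: [8(c=1) 57(c=1) 96(c=1) 39(c=1)]
  5. access 57: HIT, count now 2. Cache: [8(c=1) 96(c=1) 39(c=1) 57(c=2)]
  6. access 64: MISS. Cache: [8(c=1) 96(c=1) 39(c=1) 64(c=1) 57(c=2)]
  7. access 98: MISS, evict 8(c=1). Cache: [96(c=1) 39(c=1) 64(c=1) 98(c=1) 57(c=2)]
  8. access 96: HIT, count now 2. Cache: [39(c=1) 64(c=1) 98(c=1) 57(c=2) 96(c=2)]
  9. access 84: MISS, evict 39(c=1). Cache: [64(c=1) 98(c=1) 84(c=1) 57(c=2) 96(c=2)]
  10. access 64: HIT, count now 2. Cache: [98(c=1) 84(c=1) 57(c=2) 96(c=2) 64(c=2)]
  11. access 64: HIT, count now 3. Cache: [98(c=1) 84(c=1) 57(c=2) 96(c=2) 64(c=3)]
  12. access 64: HIT, count now 4. Cache: [98(c=1) 84(c=1) 57(c=2) 96(c=2) 64(c=4)]
  13. access 84: HIT, count now 2. Cache: [98(c=1) 57(c=2) 96(c=2) 84(c=2) 64(c=4)]
  14. access 8: MISS, evict 98(c=1). Cache: [8(c=1) 57(c=2) 96(c=2) 84(c=2) 64(c=4)]
  15. access 57: HIT, count now 3. Cache: [8(c=1) 96(c=2) 84(c=2) 57(c=3) 64(c=4)]
  16. access 16: MISS, evict 8(c=1). Cache: [16(c=1) 96(c=2) 84(c=2) 57(c=3) 64(c=4)]
  17. access 96: HIT, count now 3. Cache: [16(c=1) 84(c=2) 57(c=3) 96(c=3) 64(c=4)]
  18. access 39: MISS, evict 16(c=1). Cache: [39(c=1) 84(c=2) 57(c=3) 96(c=3) 64(c=4)]
  19. access 84: HIT, count now 3. Cache: [39(c=1) 57(c=3) 96(c=3) 84(c=3) 64(c=4)]
  20. access 98: MISS, evict 39(c=1). Cache: [98(c=1) 57(c=3) 96(c=3) 84(c=3) 64(c=4)]
Total: 9 hits, 11 misses, 6 evictions

Answer: 98 57 96 84 64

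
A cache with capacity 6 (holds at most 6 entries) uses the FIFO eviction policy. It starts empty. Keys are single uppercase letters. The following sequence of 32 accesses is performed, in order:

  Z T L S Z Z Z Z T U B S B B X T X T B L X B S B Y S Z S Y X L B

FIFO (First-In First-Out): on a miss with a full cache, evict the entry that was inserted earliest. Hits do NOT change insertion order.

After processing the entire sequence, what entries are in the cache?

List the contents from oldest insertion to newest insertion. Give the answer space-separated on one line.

Answer: U B X Y Z L

Derivation:
FIFO simulation (capacity=6):
  1. access Z: MISS. Cache (old->new): [Z]
  2. access T: MISS. Cache (old->new): [Z T]
  3. access L: MISS. Cache (old->new): [Z T L]
  4. access S: MISS. Cache (old->new): [Z T L S]
  5. access Z: HIT. Cache (old->new): [Z T L S]
  6. access Z: HIT. Cache (old->new): [Z T L S]
  7. access Z: HIT. Cache (old->new): [Z T L S]
  8. access Z: HIT. Cache (old->new): [Z T L S]
  9. access T: HIT. Cache (old->new): [Z T L S]
  10. access U: MISS. Cache (old->new): [Z T L S U]
  11. access B: MISS. Cache (old->new): [Z T L S U B]
  12. access S: HIT. Cache (old->new): [Z T L S U B]
  13. access B: HIT. Cache (old->new): [Z T L S U B]
  14. access B: HIT. Cache (old->new): [Z T L S U B]
  15. access X: MISS, evict Z. Cache (old->new): [T L S U B X]
  16. access T: HIT. Cache (old->new): [T L S U B X]
  17. access X: HIT. Cache (old->new): [T L S U B X]
  18. access T: HIT. Cache (old->new): [T L S U B X]
  19. access B: HIT. Cache (old->new): [T L S U B X]
  20. access L: HIT. Cache (old->new): [T L S U B X]
  21. access X: HIT. Cache (old->new): [T L S U B X]
  22. access B: HIT. Cache (old->new): [T L S U B X]
  23. access S: HIT. Cache (old->new): [T L S U B X]
  24. access B: HIT. Cache (old->new): [T L S U B X]
  25. access Y: MISS, evict T. Cache (old->new): [L S U B X Y]
  26. access S: HIT. Cache (old->new): [L S U B X Y]
  27. access Z: MISS, evict L. Cache (old->new): [S U B X Y Z]
  28. access S: HIT. Cache (old->new): [S U B X Y Z]
  29. access Y: HIT. Cache (old->new): [S U B X Y Z]
  30. access X: HIT. Cache (old->new): [S U B X Y Z]
  31. access L: MISS, evict S. Cache (old->new): [U B X Y Z L]
  32. access B: HIT. Cache (old->new): [U B X Y Z L]
Total: 22 hits, 10 misses, 4 evictions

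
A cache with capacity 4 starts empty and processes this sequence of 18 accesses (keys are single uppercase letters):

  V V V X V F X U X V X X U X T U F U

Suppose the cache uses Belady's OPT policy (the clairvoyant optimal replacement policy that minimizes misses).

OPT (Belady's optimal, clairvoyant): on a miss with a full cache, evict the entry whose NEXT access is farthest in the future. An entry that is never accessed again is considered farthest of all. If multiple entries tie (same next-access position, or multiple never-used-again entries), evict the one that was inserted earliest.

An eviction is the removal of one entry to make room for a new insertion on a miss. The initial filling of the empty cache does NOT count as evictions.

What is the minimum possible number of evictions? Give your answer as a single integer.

Answer: 1

Derivation:
OPT (Belady) simulation (capacity=4):
  1. access V: MISS. Cache: [V]
  2. access V: HIT. Next use of V: step 3. Cache: [V]
  3. access V: HIT. Next use of V: step 5. Cache: [V]
  4. access X: MISS. Cache: [V X]
  5. access V: HIT. Next use of V: step 10. Cache: [V X]
  6. access F: MISS. Cache: [V X F]
  7. access X: HIT. Next use of X: step 9. Cache: [V X F]
  8. access U: MISS. Cache: [V X F U]
  9. access X: HIT. Next use of X: step 11. Cache: [V X F U]
  10. access V: HIT. Next use of V: never. Cache: [V X F U]
  11. access X: HIT. Next use of X: step 12. Cache: [V X F U]
  12. access X: HIT. Next use of X: step 14. Cache: [V X F U]
  13. access U: HIT. Next use of U: step 16. Cache: [V X F U]
  14. access X: HIT. Next use of X: never. Cache: [V X F U]
  15. access T: MISS, evict V (next use: never). Cache: [X F U T]
  16. access U: HIT. Next use of U: step 18. Cache: [X F U T]
  17. access F: HIT. Next use of F: never. Cache: [X F U T]
  18. access U: HIT. Next use of U: never. Cache: [X F U T]
Total: 13 hits, 5 misses, 1 evictions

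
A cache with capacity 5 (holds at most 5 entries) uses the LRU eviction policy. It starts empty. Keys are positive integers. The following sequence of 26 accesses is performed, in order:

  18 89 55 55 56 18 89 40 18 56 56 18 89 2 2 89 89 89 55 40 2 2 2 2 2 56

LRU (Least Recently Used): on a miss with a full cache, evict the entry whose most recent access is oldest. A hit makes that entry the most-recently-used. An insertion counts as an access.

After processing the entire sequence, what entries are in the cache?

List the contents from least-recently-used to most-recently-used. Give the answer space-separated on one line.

Answer: 89 55 40 2 56

Derivation:
LRU simulation (capacity=5):
  1. access 18: MISS. Cache (LRU->MRU): [18]
  2. access 89: MISS. Cache (LRU->MRU): [18 89]
  3. access 55: MISS. Cache (LRU->MRU): [18 89 55]
  4. access 55: HIT. Cache (LRU->MRU): [18 89 55]
  5. access 56: MISS. Cache (LRU->MRU): [18 89 55 56]
  6. access 18: HIT. Cache (LRU->MRU): [89 55 56 18]
  7. access 89: HIT. Cache (LRU->MRU): [55 56 18 89]
  8. access 40: MISS. Cache (LRU->MRU): [55 56 18 89 40]
  9. access 18: HIT. Cache (LRU->MRU): [55 56 89 40 18]
  10. access 56: HIT. Cache (LRU->MRU): [55 89 40 18 56]
  11. access 56: HIT. Cache (LRU->MRU): [55 89 40 18 56]
  12. access 18: HIT. Cache (LRU->MRU): [55 89 40 56 18]
  13. access 89: HIT. Cache (LRU->MRU): [55 40 56 18 89]
  14. access 2: MISS, evict 55. Cache (LRU->MRU): [40 56 18 89 2]
  15. access 2: HIT. Cache (LRU->MRU): [40 56 18 89 2]
  16. access 89: HIT. Cache (LRU->MRU): [40 56 18 2 89]
  17. access 89: HIT. Cache (LRU->MRU): [40 56 18 2 89]
  18. access 89: HIT. Cache (LRU->MRU): [40 56 18 2 89]
  19. access 55: MISS, evict 40. Cache (LRU->MRU): [56 18 2 89 55]
  20. access 40: MISS, evict 56. Cache (LRU->MRU): [18 2 89 55 40]
  21. access 2: HIT. Cache (LRU->MRU): [18 89 55 40 2]
  22. access 2: HIT. Cache (LRU->MRU): [18 89 55 40 2]
  23. access 2: HIT. Cache (LRU->MRU): [18 89 55 40 2]
  24. access 2: HIT. Cache (LRU->MRU): [18 89 55 40 2]
  25. access 2: HIT. Cache (LRU->MRU): [18 89 55 40 2]
  26. access 56: MISS, evict 18. Cache (LRU->MRU): [89 55 40 2 56]
Total: 17 hits, 9 misses, 4 evictions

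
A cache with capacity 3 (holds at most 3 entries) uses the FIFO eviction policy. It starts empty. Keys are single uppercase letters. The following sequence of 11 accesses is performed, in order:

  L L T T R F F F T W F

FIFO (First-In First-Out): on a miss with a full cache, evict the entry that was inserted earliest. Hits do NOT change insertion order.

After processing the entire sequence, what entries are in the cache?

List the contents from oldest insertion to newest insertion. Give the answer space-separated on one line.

FIFO simulation (capacity=3):
  1. access L: MISS. Cache (old->new): [L]
  2. access L: HIT. Cache (old->new): [L]
  3. access T: MISS. Cache (old->new): [L T]
  4. access T: HIT. Cache (old->new): [L T]
  5. access R: MISS. Cache (old->new): [L T R]
  6. access F: MISS, evict L. Cache (old->new): [T R F]
  7. access F: HIT. Cache (old->new): [T R F]
  8. access F: HIT. Cache (old->new): [T R F]
  9. access T: HIT. Cache (old->new): [T R F]
  10. access W: MISS, evict T. Cache (old->new): [R F W]
  11. access F: HIT. Cache (old->new): [R F W]
Total: 6 hits, 5 misses, 2 evictions

Answer: R F W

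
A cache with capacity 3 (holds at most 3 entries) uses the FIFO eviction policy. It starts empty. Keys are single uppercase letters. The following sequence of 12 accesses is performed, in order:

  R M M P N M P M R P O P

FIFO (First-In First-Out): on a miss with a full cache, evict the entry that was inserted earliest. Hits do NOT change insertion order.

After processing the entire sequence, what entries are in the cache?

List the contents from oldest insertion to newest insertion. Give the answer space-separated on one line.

Answer: R O P

Derivation:
FIFO simulation (capacity=3):
  1. access R: MISS. Cache (old->new): [R]
  2. access M: MISS. Cache (old->new): [R M]
  3. access M: HIT. Cache (old->new): [R M]
  4. access P: MISS. Cache (old->new): [R M P]
  5. access N: MISS, evict R. Cache (old->new): [M P N]
  6. access M: HIT. Cache (old->new): [M P N]
  7. access P: HIT. Cache (old->new): [M P N]
  8. access M: HIT. Cache (old->new): [M P N]
  9. access R: MISS, evict M. Cache (old->new): [P N R]
  10. access P: HIT. Cache (old->new): [P N R]
  11. access O: MISS, evict P. Cache (old->new): [N R O]
  12. access P: MISS, evict N. Cache (old->new): [R O P]
Total: 5 hits, 7 misses, 4 evictions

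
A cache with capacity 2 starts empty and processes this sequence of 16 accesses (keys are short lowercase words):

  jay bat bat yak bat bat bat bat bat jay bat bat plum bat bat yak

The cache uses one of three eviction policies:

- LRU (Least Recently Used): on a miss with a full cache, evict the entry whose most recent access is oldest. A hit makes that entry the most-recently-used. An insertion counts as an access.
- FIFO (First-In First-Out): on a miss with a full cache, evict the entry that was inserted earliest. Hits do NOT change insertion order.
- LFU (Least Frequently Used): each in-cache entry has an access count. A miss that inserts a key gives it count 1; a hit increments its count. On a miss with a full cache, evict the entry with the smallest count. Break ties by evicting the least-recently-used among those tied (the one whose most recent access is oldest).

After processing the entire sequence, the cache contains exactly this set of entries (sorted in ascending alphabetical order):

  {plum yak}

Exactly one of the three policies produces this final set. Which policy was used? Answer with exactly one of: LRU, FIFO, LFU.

Simulating under each policy and comparing final sets:
  LRU: final set = {bat yak} -> differs
  FIFO: final set = {plum yak} -> MATCHES target
  LFU: final set = {bat yak} -> differs
Only FIFO produces the target set.

Answer: FIFO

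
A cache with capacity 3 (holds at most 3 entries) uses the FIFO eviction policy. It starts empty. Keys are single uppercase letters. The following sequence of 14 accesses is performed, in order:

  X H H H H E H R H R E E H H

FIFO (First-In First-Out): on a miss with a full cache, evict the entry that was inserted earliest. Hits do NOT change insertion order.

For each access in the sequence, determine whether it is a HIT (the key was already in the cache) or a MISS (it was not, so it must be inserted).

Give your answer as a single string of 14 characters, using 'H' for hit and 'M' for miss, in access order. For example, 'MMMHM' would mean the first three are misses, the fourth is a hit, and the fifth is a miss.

Answer: MMHHHMHMHHHHHH

Derivation:
FIFO simulation (capacity=3):
  1. access X: MISS. Cache (old->new): [X]
  2. access H: MISS. Cache (old->new): [X H]
  3. access H: HIT. Cache (old->new): [X H]
  4. access H: HIT. Cache (old->new): [X H]
  5. access H: HIT. Cache (old->new): [X H]
  6. access E: MISS. Cache (old->new): [X H E]
  7. access H: HIT. Cache (old->new): [X H E]
  8. access R: MISS, evict X. Cache (old->new): [H E R]
  9. access H: HIT. Cache (old->new): [H E R]
  10. access R: HIT. Cache (old->new): [H E R]
  11. access E: HIT. Cache (old->new): [H E R]
  12. access E: HIT. Cache (old->new): [H E R]
  13. access H: HIT. Cache (old->new): [H E R]
  14. access H: HIT. Cache (old->new): [H E R]
Total: 10 hits, 4 misses, 1 evictions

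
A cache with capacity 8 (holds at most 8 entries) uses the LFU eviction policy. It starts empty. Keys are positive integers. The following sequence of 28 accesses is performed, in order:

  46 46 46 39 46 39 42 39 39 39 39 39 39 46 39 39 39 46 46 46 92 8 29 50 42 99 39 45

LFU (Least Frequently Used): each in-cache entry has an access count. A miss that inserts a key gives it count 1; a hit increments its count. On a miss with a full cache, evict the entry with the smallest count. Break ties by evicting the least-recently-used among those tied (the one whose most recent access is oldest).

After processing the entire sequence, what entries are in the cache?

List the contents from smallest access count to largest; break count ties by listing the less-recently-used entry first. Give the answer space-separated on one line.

Answer: 8 29 50 99 45 42 46 39

Derivation:
LFU simulation (capacity=8):
  1. access 46: MISS. Cache: [46(c=1)]
  2. access 46: HIT, count now 2. Cache: [46(c=2)]
  3. access 46: HIT, count now 3. Cache: [46(c=3)]
  4. access 39: MISS. Cache: [39(c=1) 46(c=3)]
  5. access 46: HIT, count now 4. Cache: [39(c=1) 46(c=4)]
  6. access 39: HIT, count now 2. Cache: [39(c=2) 46(c=4)]
  7. access 42: MISS. Cache: [42(c=1) 39(c=2) 46(c=4)]
  8. access 39: HIT, count now 3. Cache: [42(c=1) 39(c=3) 46(c=4)]
  9. access 39: HIT, count now 4. Cache: [42(c=1) 46(c=4) 39(c=4)]
  10. access 39: HIT, count now 5. Cache: [42(c=1) 46(c=4) 39(c=5)]
  11. access 39: HIT, count now 6. Cache: [42(c=1) 46(c=4) 39(c=6)]
  12. access 39: HIT, count now 7. Cache: [42(c=1) 46(c=4) 39(c=7)]
  13. access 39: HIT, count now 8. Cache: [42(c=1) 46(c=4) 39(c=8)]
  14. access 46: HIT, count now 5. Cache: [42(c=1) 46(c=5) 39(c=8)]
  15. access 39: HIT, count now 9. Cache: [42(c=1) 46(c=5) 39(c=9)]
  16. access 39: HIT, count now 10. Cache: [42(c=1) 46(c=5) 39(c=10)]
  17. access 39: HIT, count now 11. Cache: [42(c=1) 46(c=5) 39(c=11)]
  18. access 46: HIT, count now 6. Cache: [42(c=1) 46(c=6) 39(c=11)]
  19. access 46: HIT, count now 7. Cache: [42(c=1) 46(c=7) 39(c=11)]
  20. access 46: HIT, count now 8. Cache: [42(c=1) 46(c=8) 39(c=11)]
  21. access 92: MISS. Cache: [42(c=1) 92(c=1) 46(c=8) 39(c=11)]
  22. access 8: MISS. Cache: [42(c=1) 92(c=1) 8(c=1) 46(c=8) 39(c=11)]
  23. access 29: MISS. Cache: [42(c=1) 92(c=1) 8(c=1) 29(c=1) 46(c=8) 39(c=11)]
  24. access 50: MISS. Cache: [42(c=1) 92(c=1) 8(c=1) 29(c=1) 50(c=1) 46(c=8) 39(c=11)]
  25. access 42: HIT, count now 2. Cache: [92(c=1) 8(c=1) 29(c=1) 50(c=1) 42(c=2) 46(c=8) 39(c=11)]
  26. access 99: MISS. Cache: [92(c=1) 8(c=1) 29(c=1) 50(c=1) 99(c=1) 42(c=2) 46(c=8) 39(c=11)]
  27. access 39: HIT, count now 12. Cache: [92(c=1) 8(c=1) 29(c=1) 50(c=1) 99(c=1) 42(c=2) 46(c=8) 39(c=12)]
  28. access 45: MISS, evict 92(c=1). Cache: [8(c=1) 29(c=1) 50(c=1) 99(c=1) 45(c=1) 42(c=2) 46(c=8) 39(c=12)]
Total: 19 hits, 9 misses, 1 evictions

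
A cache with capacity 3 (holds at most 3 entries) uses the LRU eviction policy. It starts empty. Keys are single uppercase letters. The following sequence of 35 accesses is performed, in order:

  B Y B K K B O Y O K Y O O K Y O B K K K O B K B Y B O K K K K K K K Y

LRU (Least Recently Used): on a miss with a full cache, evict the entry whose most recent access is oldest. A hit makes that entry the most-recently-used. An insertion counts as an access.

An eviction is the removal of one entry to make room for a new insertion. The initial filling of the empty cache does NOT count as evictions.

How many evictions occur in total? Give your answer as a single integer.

Answer: 9

Derivation:
LRU simulation (capacity=3):
  1. access B: MISS. Cache (LRU->MRU): [B]
  2. access Y: MISS. Cache (LRU->MRU): [B Y]
  3. access B: HIT. Cache (LRU->MRU): [Y B]
  4. access K: MISS. Cache (LRU->MRU): [Y B K]
  5. access K: HIT. Cache (LRU->MRU): [Y B K]
  6. access B: HIT. Cache (LRU->MRU): [Y K B]
  7. access O: MISS, evict Y. Cache (LRU->MRU): [K B O]
  8. access Y: MISS, evict K. Cache (LRU->MRU): [B O Y]
  9. access O: HIT. Cache (LRU->MRU): [B Y O]
  10. access K: MISS, evict B. Cache (LRU->MRU): [Y O K]
  11. access Y: HIT. Cache (LRU->MRU): [O K Y]
  12. access O: HIT. Cache (LRU->MRU): [K Y O]
  13. access O: HIT. Cache (LRU->MRU): [K Y O]
  14. access K: HIT. Cache (LRU->MRU): [Y O K]
  15. access Y: HIT. Cache (LRU->MRU): [O K Y]
  16. access O: HIT. Cache (LRU->MRU): [K Y O]
  17. access B: MISS, evict K. Cache (LRU->MRU): [Y O B]
  18. access K: MISS, evict Y. Cache (LRU->MRU): [O B K]
  19. access K: HIT. Cache (LRU->MRU): [O B K]
  20. access K: HIT. Cache (LRU->MRU): [O B K]
  21. access O: HIT. Cache (LRU->MRU): [B K O]
  22. access B: HIT. Cache (LRU->MRU): [K O B]
  23. access K: HIT. Cache (LRU->MRU): [O B K]
  24. access B: HIT. Cache (LRU->MRU): [O K B]
  25. access Y: MISS, evict O. Cache (LRU->MRU): [K B Y]
  26. access B: HIT. Cache (LRU->MRU): [K Y B]
  27. access O: MISS, evict K. Cache (LRU->MRU): [Y B O]
  28. access K: MISS, evict Y. Cache (LRU->MRU): [B O K]
  29. access K: HIT. Cache (LRU->MRU): [B O K]
  30. access K: HIT. Cache (LRU->MRU): [B O K]
  31. access K: HIT. Cache (LRU->MRU): [B O K]
  32. access K: HIT. Cache (LRU->MRU): [B O K]
  33. access K: HIT. Cache (LRU->MRU): [B O K]
  34. access K: HIT. Cache (LRU->MRU): [B O K]
  35. access Y: MISS, evict B. Cache (LRU->MRU): [O K Y]
Total: 23 hits, 12 misses, 9 evictions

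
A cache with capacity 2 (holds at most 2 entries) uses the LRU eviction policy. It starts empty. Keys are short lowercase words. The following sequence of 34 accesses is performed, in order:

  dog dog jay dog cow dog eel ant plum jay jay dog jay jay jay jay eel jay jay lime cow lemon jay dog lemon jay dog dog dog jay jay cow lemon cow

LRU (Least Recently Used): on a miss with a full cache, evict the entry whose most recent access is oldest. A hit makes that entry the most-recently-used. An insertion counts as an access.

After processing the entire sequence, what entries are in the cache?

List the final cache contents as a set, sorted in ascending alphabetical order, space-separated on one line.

LRU simulation (capacity=2):
  1. access dog: MISS. Cache (LRU->MRU): [dog]
  2. access dog: HIT. Cache (LRU->MRU): [dog]
  3. access jay: MISS. Cache (LRU->MRU): [dog jay]
  4. access dog: HIT. Cache (LRU->MRU): [jay dog]
  5. access cow: MISS, evict jay. Cache (LRU->MRU): [dog cow]
  6. access dog: HIT. Cache (LRU->MRU): [cow dog]
  7. access eel: MISS, evict cow. Cache (LRU->MRU): [dog eel]
  8. access ant: MISS, evict dog. Cache (LRU->MRU): [eel ant]
  9. access plum: MISS, evict eel. Cache (LRU->MRU): [ant plum]
  10. access jay: MISS, evict ant. Cache (LRU->MRU): [plum jay]
  11. access jay: HIT. Cache (LRU->MRU): [plum jay]
  12. access dog: MISS, evict plum. Cache (LRU->MRU): [jay dog]
  13. access jay: HIT. Cache (LRU->MRU): [dog jay]
  14. access jay: HIT. Cache (LRU->MRU): [dog jay]
  15. access jay: HIT. Cache (LRU->MRU): [dog jay]
  16. access jay: HIT. Cache (LRU->MRU): [dog jay]
  17. access eel: MISS, evict dog. Cache (LRU->MRU): [jay eel]
  18. access jay: HIT. Cache (LRU->MRU): [eel jay]
  19. access jay: HIT. Cache (LRU->MRU): [eel jay]
  20. access lime: MISS, evict eel. Cache (LRU->MRU): [jay lime]
  21. access cow: MISS, evict jay. Cache (LRU->MRU): [lime cow]
  22. access lemon: MISS, evict lime. Cache (LRU->MRU): [cow lemon]
  23. access jay: MISS, evict cow. Cache (LRU->MRU): [lemon jay]
  24. access dog: MISS, evict lemon. Cache (LRU->MRU): [jay dog]
  25. access lemon: MISS, evict jay. Cache (LRU->MRU): [dog lemon]
  26. access jay: MISS, evict dog. Cache (LRU->MRU): [lemon jay]
  27. access dog: MISS, evict lemon. Cache (LRU->MRU): [jay dog]
  28. access dog: HIT. Cache (LRU->MRU): [jay dog]
  29. access dog: HIT. Cache (LRU->MRU): [jay dog]
  30. access jay: HIT. Cache (LRU->MRU): [dog jay]
  31. access jay: HIT. Cache (LRU->MRU): [dog jay]
  32. access cow: MISS, evict dog. Cache (LRU->MRU): [jay cow]
  33. access lemon: MISS, evict jay. Cache (LRU->MRU): [cow lemon]
  34. access cow: HIT. Cache (LRU->MRU): [lemon cow]
Total: 15 hits, 19 misses, 17 evictions

Answer: cow lemon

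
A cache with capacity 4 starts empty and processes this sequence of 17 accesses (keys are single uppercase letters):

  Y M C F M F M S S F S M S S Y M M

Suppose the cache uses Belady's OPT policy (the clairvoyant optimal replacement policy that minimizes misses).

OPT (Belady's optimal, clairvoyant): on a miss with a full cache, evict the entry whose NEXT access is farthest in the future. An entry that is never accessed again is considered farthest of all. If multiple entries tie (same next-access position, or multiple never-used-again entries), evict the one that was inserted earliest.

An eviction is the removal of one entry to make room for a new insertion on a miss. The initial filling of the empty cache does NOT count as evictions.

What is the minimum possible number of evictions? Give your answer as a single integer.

OPT (Belady) simulation (capacity=4):
  1. access Y: MISS. Cache: [Y]
  2. access M: MISS. Cache: [Y M]
  3. access C: MISS. Cache: [Y M C]
  4. access F: MISS. Cache: [Y M C F]
  5. access M: HIT. Next use of M: step 7. Cache: [Y M C F]
  6. access F: HIT. Next use of F: step 10. Cache: [Y M C F]
  7. access M: HIT. Next use of M: step 12. Cache: [Y M C F]
  8. access S: MISS, evict C (next use: never). Cache: [Y M F S]
  9. access S: HIT. Next use of S: step 11. Cache: [Y M F S]
  10. access F: HIT. Next use of F: never. Cache: [Y M F S]
  11. access S: HIT. Next use of S: step 13. Cache: [Y M F S]
  12. access M: HIT. Next use of M: step 16. Cache: [Y M F S]
  13. access S: HIT. Next use of S: step 14. Cache: [Y M F S]
  14. access S: HIT. Next use of S: never. Cache: [Y M F S]
  15. access Y: HIT. Next use of Y: never. Cache: [Y M F S]
  16. access M: HIT. Next use of M: step 17. Cache: [Y M F S]
  17. access M: HIT. Next use of M: never. Cache: [Y M F S]
Total: 12 hits, 5 misses, 1 evictions

Answer: 1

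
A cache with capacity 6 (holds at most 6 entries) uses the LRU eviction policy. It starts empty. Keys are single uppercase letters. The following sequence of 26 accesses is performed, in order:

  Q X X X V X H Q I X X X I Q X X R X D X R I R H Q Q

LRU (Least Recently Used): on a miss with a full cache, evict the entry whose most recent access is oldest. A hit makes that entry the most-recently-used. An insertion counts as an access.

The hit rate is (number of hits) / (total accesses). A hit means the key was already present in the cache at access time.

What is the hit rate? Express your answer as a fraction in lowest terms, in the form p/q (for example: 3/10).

Answer: 19/26

Derivation:
LRU simulation (capacity=6):
  1. access Q: MISS. Cache (LRU->MRU): [Q]
  2. access X: MISS. Cache (LRU->MRU): [Q X]
  3. access X: HIT. Cache (LRU->MRU): [Q X]
  4. access X: HIT. Cache (LRU->MRU): [Q X]
  5. access V: MISS. Cache (LRU->MRU): [Q X V]
  6. access X: HIT. Cache (LRU->MRU): [Q V X]
  7. access H: MISS. Cache (LRU->MRU): [Q V X H]
  8. access Q: HIT. Cache (LRU->MRU): [V X H Q]
  9. access I: MISS. Cache (LRU->MRU): [V X H Q I]
  10. access X: HIT. Cache (LRU->MRU): [V H Q I X]
  11. access X: HIT. Cache (LRU->MRU): [V H Q I X]
  12. access X: HIT. Cache (LRU->MRU): [V H Q I X]
  13. access I: HIT. Cache (LRU->MRU): [V H Q X I]
  14. access Q: HIT. Cache (LRU->MRU): [V H X I Q]
  15. access X: HIT. Cache (LRU->MRU): [V H I Q X]
  16. access X: HIT. Cache (LRU->MRU): [V H I Q X]
  17. access R: MISS. Cache (LRU->MRU): [V H I Q X R]
  18. access X: HIT. Cache (LRU->MRU): [V H I Q R X]
  19. access D: MISS, evict V. Cache (LRU->MRU): [H I Q R X D]
  20. access X: HIT. Cache (LRU->MRU): [H I Q R D X]
  21. access R: HIT. Cache (LRU->MRU): [H I Q D X R]
  22. access I: HIT. Cache (LRU->MRU): [H Q D X R I]
  23. access R: HIT. Cache (LRU->MRU): [H Q D X I R]
  24. access H: HIT. Cache (LRU->MRU): [Q D X I R H]
  25. access Q: HIT. Cache (LRU->MRU): [D X I R H Q]
  26. access Q: HIT. Cache (LRU->MRU): [D X I R H Q]
Total: 19 hits, 7 misses, 1 evictions

Hit rate = 19/26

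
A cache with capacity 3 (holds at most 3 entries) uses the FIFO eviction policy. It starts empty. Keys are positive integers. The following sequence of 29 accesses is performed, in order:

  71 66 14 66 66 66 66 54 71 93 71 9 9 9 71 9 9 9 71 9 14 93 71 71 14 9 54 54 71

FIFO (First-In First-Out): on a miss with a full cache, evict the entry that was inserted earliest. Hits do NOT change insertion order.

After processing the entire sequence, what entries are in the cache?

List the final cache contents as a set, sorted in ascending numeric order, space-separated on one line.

Answer: 14 54 71

Derivation:
FIFO simulation (capacity=3):
  1. access 71: MISS. Cache (old->new): [71]
  2. access 66: MISS. Cache (old->new): [71 66]
  3. access 14: MISS. Cache (old->new): [71 66 14]
  4. access 66: HIT. Cache (old->new): [71 66 14]
  5. access 66: HIT. Cache (old->new): [71 66 14]
  6. access 66: HIT. Cache (old->new): [71 66 14]
  7. access 66: HIT. Cache (old->new): [71 66 14]
  8. access 54: MISS, evict 71. Cache (old->new): [66 14 54]
  9. access 71: MISS, evict 66. Cache (old->new): [14 54 71]
  10. access 93: MISS, evict 14. Cache (old->new): [54 71 93]
  11. access 71: HIT. Cache (old->new): [54 71 93]
  12. access 9: MISS, evict 54. Cache (old->new): [71 93 9]
  13. access 9: HIT. Cache (old->new): [71 93 9]
  14. access 9: HIT. Cache (old->new): [71 93 9]
  15. access 71: HIT. Cache (old->new): [71 93 9]
  16. access 9: HIT. Cache (old->new): [71 93 9]
  17. access 9: HIT. Cache (old->new): [71 93 9]
  18. access 9: HIT. Cache (old->new): [71 93 9]
  19. access 71: HIT. Cache (old->new): [71 93 9]
  20. access 9: HIT. Cache (old->new): [71 93 9]
  21. access 14: MISS, evict 71. Cache (old->new): [93 9 14]
  22. access 93: HIT. Cache (old->new): [93 9 14]
  23. access 71: MISS, evict 93. Cache (old->new): [9 14 71]
  24. access 71: HIT. Cache (old->new): [9 14 71]
  25. access 14: HIT. Cache (old->new): [9 14 71]
  26. access 9: HIT. Cache (old->new): [9 14 71]
  27. access 54: MISS, evict 9. Cache (old->new): [14 71 54]
  28. access 54: HIT. Cache (old->new): [14 71 54]
  29. access 71: HIT. Cache (old->new): [14 71 54]
Total: 19 hits, 10 misses, 7 evictions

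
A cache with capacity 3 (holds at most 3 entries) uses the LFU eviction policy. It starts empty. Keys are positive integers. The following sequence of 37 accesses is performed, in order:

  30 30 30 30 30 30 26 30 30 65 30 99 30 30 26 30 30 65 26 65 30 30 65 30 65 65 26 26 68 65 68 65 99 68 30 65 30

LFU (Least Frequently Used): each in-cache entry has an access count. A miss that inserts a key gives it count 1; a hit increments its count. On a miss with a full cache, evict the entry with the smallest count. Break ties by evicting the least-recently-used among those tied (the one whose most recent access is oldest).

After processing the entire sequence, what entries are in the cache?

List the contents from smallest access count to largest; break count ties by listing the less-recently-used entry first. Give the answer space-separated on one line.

Answer: 68 65 30

Derivation:
LFU simulation (capacity=3):
  1. access 30: MISS. Cache: [30(c=1)]
  2. access 30: HIT, count now 2. Cache: [30(c=2)]
  3. access 30: HIT, count now 3. Cache: [30(c=3)]
  4. access 30: HIT, count now 4. Cache: [30(c=4)]
  5. access 30: HIT, count now 5. Cache: [30(c=5)]
  6. access 30: HIT, count now 6. Cache: [30(c=6)]
  7. access 26: MISS. Cache: [26(c=1) 30(c=6)]
  8. access 30: HIT, count now 7. Cache: [26(c=1) 30(c=7)]
  9. access 30: HIT, count now 8. Cache: [26(c=1) 30(c=8)]
  10. access 65: MISS. Cache: [26(c=1) 65(c=1) 30(c=8)]
  11. access 30: HIT, count now 9. Cache: [26(c=1) 65(c=1) 30(c=9)]
  12. access 99: MISS, evict 26(c=1). Cache: [65(c=1) 99(c=1) 30(c=9)]
  13. access 30: HIT, count now 10. Cache: [65(c=1) 99(c=1) 30(c=10)]
  14. access 30: HIT, count now 11. Cache: [65(c=1) 99(c=1) 30(c=11)]
  15. access 26: MISS, evict 65(c=1). Cache: [99(c=1) 26(c=1) 30(c=11)]
  16. access 30: HIT, count now 12. Cache: [99(c=1) 26(c=1) 30(c=12)]
  17. access 30: HIT, count now 13. Cache: [99(c=1) 26(c=1) 30(c=13)]
  18. access 65: MISS, evict 99(c=1). Cache: [26(c=1) 65(c=1) 30(c=13)]
  19. access 26: HIT, count now 2. Cache: [65(c=1) 26(c=2) 30(c=13)]
  20. access 65: HIT, count now 2. Cache: [26(c=2) 65(c=2) 30(c=13)]
  21. access 30: HIT, count now 14. Cache: [26(c=2) 65(c=2) 30(c=14)]
  22. access 30: HIT, count now 15. Cache: [26(c=2) 65(c=2) 30(c=15)]
  23. access 65: HIT, count now 3. Cache: [26(c=2) 65(c=3) 30(c=15)]
  24. access 30: HIT, count now 16. Cache: [26(c=2) 65(c=3) 30(c=16)]
  25. access 65: HIT, count now 4. Cache: [26(c=2) 65(c=4) 30(c=16)]
  26. access 65: HIT, count now 5. Cache: [26(c=2) 65(c=5) 30(c=16)]
  27. access 26: HIT, count now 3. Cache: [26(c=3) 65(c=5) 30(c=16)]
  28. access 26: HIT, count now 4. Cache: [26(c=4) 65(c=5) 30(c=16)]
  29. access 68: MISS, evict 26(c=4). Cache: [68(c=1) 65(c=5) 30(c=16)]
  30. access 65: HIT, count now 6. Cache: [68(c=1) 65(c=6) 30(c=16)]
  31. access 68: HIT, count now 2. Cache: [68(c=2) 65(c=6) 30(c=16)]
  32. access 65: HIT, count now 7. Cache: [68(c=2) 65(c=7) 30(c=16)]
  33. access 99: MISS, evict 68(c=2). Cache: [99(c=1) 65(c=7) 30(c=16)]
  34. access 68: MISS, evict 99(c=1). Cache: [68(c=1) 65(c=7) 30(c=16)]
  35. access 30: HIT, count now 17. Cache: [68(c=1) 65(c=7) 30(c=17)]
  36. access 65: HIT, count now 8. Cache: [68(c=1) 65(c=8) 30(c=17)]
  37. access 30: HIT, count now 18. Cache: [68(c=1) 65(c=8) 30(c=18)]
Total: 28 hits, 9 misses, 6 evictions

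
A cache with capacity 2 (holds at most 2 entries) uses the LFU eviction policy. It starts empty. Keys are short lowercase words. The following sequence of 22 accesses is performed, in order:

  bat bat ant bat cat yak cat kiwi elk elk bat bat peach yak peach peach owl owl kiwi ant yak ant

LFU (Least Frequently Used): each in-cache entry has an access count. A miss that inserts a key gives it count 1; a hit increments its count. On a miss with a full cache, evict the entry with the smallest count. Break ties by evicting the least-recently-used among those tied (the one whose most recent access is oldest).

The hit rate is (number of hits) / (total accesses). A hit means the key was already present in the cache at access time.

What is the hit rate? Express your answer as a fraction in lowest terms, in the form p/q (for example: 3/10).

LFU simulation (capacity=2):
  1. access bat: MISS. Cache: [bat(c=1)]
  2. access bat: HIT, count now 2. Cache: [bat(c=2)]
  3. access ant: MISS. Cache: [ant(c=1) bat(c=2)]
  4. access bat: HIT, count now 3. Cache: [ant(c=1) bat(c=3)]
  5. access cat: MISS, evict ant(c=1). Cache: [cat(c=1) bat(c=3)]
  6. access yak: MISS, evict cat(c=1). Cache: [yak(c=1) bat(c=3)]
  7. access cat: MISS, evict yak(c=1). Cache: [cat(c=1) bat(c=3)]
  8. access kiwi: MISS, evict cat(c=1). Cache: [kiwi(c=1) bat(c=3)]
  9. access elk: MISS, evict kiwi(c=1). Cache: [elk(c=1) bat(c=3)]
  10. access elk: HIT, count now 2. Cache: [elk(c=2) bat(c=3)]
  11. access bat: HIT, count now 4. Cache: [elk(c=2) bat(c=4)]
  12. access bat: HIT, count now 5. Cache: [elk(c=2) bat(c=5)]
  13. access peach: MISS, evict elk(c=2). Cache: [peach(c=1) bat(c=5)]
  14. access yak: MISS, evict peach(c=1). Cache: [yak(c=1) bat(c=5)]
  15. access peach: MISS, evict yak(c=1). Cache: [peach(c=1) bat(c=5)]
  16. access peach: HIT, count now 2. Cache: [peach(c=2) bat(c=5)]
  17. access owl: MISS, evict peach(c=2). Cache: [owl(c=1) bat(c=5)]
  18. access owl: HIT, count now 2. Cache: [owl(c=2) bat(c=5)]
  19. access kiwi: MISS, evict owl(c=2). Cache: [kiwi(c=1) bat(c=5)]
  20. access ant: MISS, evict kiwi(c=1). Cache: [ant(c=1) bat(c=5)]
  21. access yak: MISS, evict ant(c=1). Cache: [yak(c=1) bat(c=5)]
  22. access ant: MISS, evict yak(c=1). Cache: [ant(c=1) bat(c=5)]
Total: 7 hits, 15 misses, 13 evictions

Hit rate = 7/22

Answer: 7/22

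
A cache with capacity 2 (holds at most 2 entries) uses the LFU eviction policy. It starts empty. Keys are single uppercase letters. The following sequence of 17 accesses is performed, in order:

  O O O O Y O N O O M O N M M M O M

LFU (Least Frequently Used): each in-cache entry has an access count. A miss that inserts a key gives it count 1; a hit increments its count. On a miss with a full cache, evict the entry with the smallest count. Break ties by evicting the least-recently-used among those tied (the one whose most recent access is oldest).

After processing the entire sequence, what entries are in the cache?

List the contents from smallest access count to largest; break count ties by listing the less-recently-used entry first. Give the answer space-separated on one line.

Answer: M O

Derivation:
LFU simulation (capacity=2):
  1. access O: MISS. Cache: [O(c=1)]
  2. access O: HIT, count now 2. Cache: [O(c=2)]
  3. access O: HIT, count now 3. Cache: [O(c=3)]
  4. access O: HIT, count now 4. Cache: [O(c=4)]
  5. access Y: MISS. Cache: [Y(c=1) O(c=4)]
  6. access O: HIT, count now 5. Cache: [Y(c=1) O(c=5)]
  7. access N: MISS, evict Y(c=1). Cache: [N(c=1) O(c=5)]
  8. access O: HIT, count now 6. Cache: [N(c=1) O(c=6)]
  9. access O: HIT, count now 7. Cache: [N(c=1) O(c=7)]
  10. access M: MISS, evict N(c=1). Cache: [M(c=1) O(c=7)]
  11. access O: HIT, count now 8. Cache: [M(c=1) O(c=8)]
  12. access N: MISS, evict M(c=1). Cache: [N(c=1) O(c=8)]
  13. access M: MISS, evict N(c=1). Cache: [M(c=1) O(c=8)]
  14. access M: HIT, count now 2. Cache: [M(c=2) O(c=8)]
  15. access M: HIT, count now 3. Cache: [M(c=3) O(c=8)]
  16. access O: HIT, count now 9. Cache: [M(c=3) O(c=9)]
  17. access M: HIT, count now 4. Cache: [M(c=4) O(c=9)]
Total: 11 hits, 6 misses, 4 evictions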